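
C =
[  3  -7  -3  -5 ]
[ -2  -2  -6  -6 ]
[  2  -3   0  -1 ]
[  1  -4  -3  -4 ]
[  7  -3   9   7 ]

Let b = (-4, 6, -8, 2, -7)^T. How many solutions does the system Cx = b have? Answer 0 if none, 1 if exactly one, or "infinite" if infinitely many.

0

Row reduce the augmented matrix [C | b].
R2 ← R2 + (2/3)·R1: [0, -20/3, -8, -28/3, 10/3]
R3 ← R3 − (2/3)·R1: [0, 5/3, 2, 7/3, -16/3]
R4 ← R4 − (1/3)·R1: [0, -5/3, -2, -7/3, 10/3]
R5 ← R5 − (7/3)·R1: [0, 40/3, 16, 56/3, 7/3]
R3 ← R3 + (1/4)·R2: [0, 0, 0, 0, -9/2]
R4 ← R4 − (1/4)·R2: [0, 0, 0, 0, 5/2]
R5 ← R5 + (2)·R2: [0, 0, 0, 0, 9]
R4 ← R4 + (5/9)·R3: [0, 0, 0, 0, 0]
R5 ← R5 + (2)·R3: [0, 0, 0, 0, 0]
The echelon form has 3 nonzero rows; the last pivot sits in the augmented column, so rank(C) = 2 but rank([C|b]) = 3.
Since the ranks differ, the system is inconsistent.
It has no solutions.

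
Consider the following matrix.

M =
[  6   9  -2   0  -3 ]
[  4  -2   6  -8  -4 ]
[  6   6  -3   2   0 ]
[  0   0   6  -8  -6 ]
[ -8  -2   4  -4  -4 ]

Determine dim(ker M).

2

Row reduce to echelon form.
R2 ← R2 − (2/3)·R1: [0, -8, 22/3, -8, -2]
R3 ← R3 − R1: [0, -3, -1, 2, 3]
R5 ← R5 + (4/3)·R1: [0, 10, 4/3, -4, -8]
R3 ← R3 − (3/8)·R2: [0, 0, -15/4, 5, 15/4]
R5 ← R5 + (5/4)·R2: [0, 0, 21/2, -14, -21/2]
R4 ← R4 + (8/5)·R3: [0, 0, 0, 0, 0]
R5 ← R5 + (14/5)·R3: [0, 0, 0, 0, 0]
3 nonzero rows, so rank(M) = 3.
M has 5 columns; by rank–nullity, nullity = 5 − 3 = 2.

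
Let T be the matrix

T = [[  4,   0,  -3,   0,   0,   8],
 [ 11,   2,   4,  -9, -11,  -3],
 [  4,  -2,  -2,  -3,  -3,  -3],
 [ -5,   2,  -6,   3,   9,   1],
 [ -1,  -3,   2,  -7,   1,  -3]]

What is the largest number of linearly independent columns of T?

Row reduce to echelon form.
R2 ← R2 − (11/4)·R1: [0, 2, 49/4, -9, -11, -25]
R3 ← R3 − R1: [0, -2, 1, -3, -3, -11]
R4 ← R4 + (5/4)·R1: [0, 2, -39/4, 3, 9, 11]
R5 ← R5 + (1/4)·R1: [0, -3, 5/4, -7, 1, -1]
R3 ← R3 + R2: [0, 0, 53/4, -12, -14, -36]
R4 ← R4 − R2: [0, 0, -22, 12, 20, 36]
R5 ← R5 + (3/2)·R2: [0, 0, 157/8, -41/2, -31/2, -77/2]
R4 ← R4 + (88/53)·R3: [0, 0, 0, -420/53, -172/53, -1260/53]
R5 ← R5 − (157/106)·R3: [0, 0, 0, -289/106, 555/106, 1571/106]
R5 ← R5 − (289/840)·R4: [0, 0, 0, 0, 667/105, 23]
Echelon form has 5 nonzero rows, so rank(T) = 5.
The rank gives the maximum number of linearly independent columns: 5.

5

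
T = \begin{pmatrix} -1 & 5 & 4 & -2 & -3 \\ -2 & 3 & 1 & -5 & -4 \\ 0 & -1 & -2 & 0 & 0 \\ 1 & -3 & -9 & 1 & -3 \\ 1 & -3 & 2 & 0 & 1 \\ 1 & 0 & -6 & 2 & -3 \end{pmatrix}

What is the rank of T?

Row reduce to echelon form.
R2 ← R2 − (2)·R1: [0, -7, -7, -1, 2]
R4 ← R4 + R1: [0, 2, -5, -1, -6]
R5 ← R5 + R1: [0, 2, 6, -2, -2]
R6 ← R6 + R1: [0, 5, -2, 0, -6]
R3 ← R3 − (1/7)·R2: [0, 0, -1, 1/7, -2/7]
R4 ← R4 + (2/7)·R2: [0, 0, -7, -9/7, -38/7]
R5 ← R5 + (2/7)·R2: [0, 0, 4, -16/7, -10/7]
R6 ← R6 + (5/7)·R2: [0, 0, -7, -5/7, -32/7]
R4 ← R4 − (7)·R3: [0, 0, 0, -16/7, -24/7]
R5 ← R5 + (4)·R3: [0, 0, 0, -12/7, -18/7]
R6 ← R6 − (7)·R3: [0, 0, 0, -12/7, -18/7]
R5 ← R5 − (3/4)·R4: [0, 0, 0, 0, 0]
R6 ← R6 − (3/4)·R4: [0, 0, 0, 0, 0]
Echelon form has 4 nonzero rows, so rank(T) = 4.

4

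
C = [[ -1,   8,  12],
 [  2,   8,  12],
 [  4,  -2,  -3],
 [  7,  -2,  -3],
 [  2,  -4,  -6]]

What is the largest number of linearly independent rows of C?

2

Row reduce to echelon form.
R2 ← R2 + (2)·R1: [0, 24, 36]
R3 ← R3 + (4)·R1: [0, 30, 45]
R4 ← R4 + (7)·R1: [0, 54, 81]
R5 ← R5 + (2)·R1: [0, 12, 18]
R3 ← R3 − (5/4)·R2: [0, 0, 0]
R4 ← R4 − (9/4)·R2: [0, 0, 0]
R5 ← R5 − (1/2)·R2: [0, 0, 0]
Echelon form has 2 nonzero rows, so rank(C) = 2.
The rank gives the maximum number of linearly independent rows: 2.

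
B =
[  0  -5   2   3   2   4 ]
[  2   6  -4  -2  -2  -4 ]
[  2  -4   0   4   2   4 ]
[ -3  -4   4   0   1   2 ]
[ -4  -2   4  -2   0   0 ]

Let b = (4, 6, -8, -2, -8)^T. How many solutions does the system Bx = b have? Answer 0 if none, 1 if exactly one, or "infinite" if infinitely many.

0

Row reduce the augmented matrix [B | b].
Swap R1 ↔ R2
R3 ← R3 − R1: [0, -10, 4, 6, 4, 8, -14]
R4 ← R4 + (3/2)·R1: [0, 5, -2, -3, -2, -4, 7]
R5 ← R5 + (2)·R1: [0, 10, -4, -6, -4, -8, 4]
R3 ← R3 − (2)·R2: [0, 0, 0, 0, 0, 0, -22]
R4 ← R4 + R2: [0, 0, 0, 0, 0, 0, 11]
R5 ← R5 + (2)·R2: [0, 0, 0, 0, 0, 0, 12]
R4 ← R4 + (1/2)·R3: [0, 0, 0, 0, 0, 0, 0]
R5 ← R5 + (6/11)·R3: [0, 0, 0, 0, 0, 0, 0]
The echelon form has 3 nonzero rows; the last pivot sits in the augmented column, so rank(B) = 2 but rank([B|b]) = 3.
Since the ranks differ, the system is inconsistent.
It has no solutions.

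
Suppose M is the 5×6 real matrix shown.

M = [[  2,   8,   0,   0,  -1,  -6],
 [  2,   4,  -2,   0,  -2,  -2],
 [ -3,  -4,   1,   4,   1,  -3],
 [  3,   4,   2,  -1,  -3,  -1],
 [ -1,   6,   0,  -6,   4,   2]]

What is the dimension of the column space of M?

Row reduce to echelon form.
R2 ← R2 − R1: [0, -4, -2, 0, -1, 4]
R3 ← R3 + (3/2)·R1: [0, 8, 1, 4, -1/2, -12]
R4 ← R4 − (3/2)·R1: [0, -8, 2, -1, -3/2, 8]
R5 ← R5 + (1/2)·R1: [0, 10, 0, -6, 7/2, -1]
R3 ← R3 + (2)·R2: [0, 0, -3, 4, -5/2, -4]
R4 ← R4 − (2)·R2: [0, 0, 6, -1, 1/2, 0]
R5 ← R5 + (5/2)·R2: [0, 0, -5, -6, 1, 9]
R4 ← R4 + (2)·R3: [0, 0, 0, 7, -9/2, -8]
R5 ← R5 − (5/3)·R3: [0, 0, 0, -38/3, 31/6, 47/3]
R5 ← R5 + (38/21)·R4: [0, 0, 0, 0, -125/42, 25/21]
Echelon form has 5 nonzero rows, so rank(M) = 5.
The column space has dimension equal to the rank: 5.

5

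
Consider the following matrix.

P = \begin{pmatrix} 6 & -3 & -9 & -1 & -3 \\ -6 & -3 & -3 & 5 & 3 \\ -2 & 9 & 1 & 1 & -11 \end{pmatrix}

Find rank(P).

3

Row reduce to echelon form.
R2 ← R2 + R1: [0, -6, -12, 4, 0]
R3 ← R3 + (1/3)·R1: [0, 8, -2, 2/3, -12]
R3 ← R3 + (4/3)·R2: [0, 0, -18, 6, -12]
Echelon form has 3 nonzero rows, so rank(P) = 3.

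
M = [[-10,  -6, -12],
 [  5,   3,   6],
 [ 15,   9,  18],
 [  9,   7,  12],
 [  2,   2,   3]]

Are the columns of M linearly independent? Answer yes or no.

Row reduce M to echelon form.
R2 ← R2 + (1/2)·R1: [0, 0, 0]
R3 ← R3 + (3/2)·R1: [0, 0, 0]
R4 ← R4 + (9/10)·R1: [0, 8/5, 6/5]
R5 ← R5 + (1/5)·R1: [0, 4/5, 3/5]
Swap R2 ↔ R4
R5 ← R5 − (1/2)·R2: [0, 0, 0]
2 pivots among 3 columns.
Only 2 < 3 pivot columns, so the columns are linearly dependent.

no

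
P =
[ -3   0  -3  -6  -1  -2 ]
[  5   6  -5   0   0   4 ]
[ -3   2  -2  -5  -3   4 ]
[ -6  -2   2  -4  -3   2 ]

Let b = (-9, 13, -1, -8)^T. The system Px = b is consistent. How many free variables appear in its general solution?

3

Row reduce the augmented matrix [P | b].
R2 ← R2 + (5/3)·R1: [0, 6, -10, -10, -5/3, 2/3, -2]
R3 ← R3 − R1: [0, 2, 1, 1, -2, 6, 8]
R4 ← R4 − (2)·R1: [0, -2, 8, 8, -1, 6, 10]
R3 ← R3 − (1/3)·R2: [0, 0, 13/3, 13/3, -13/9, 52/9, 26/3]
R4 ← R4 + (1/3)·R2: [0, 0, 14/3, 14/3, -14/9, 56/9, 28/3]
R4 ← R4 − (14/13)·R3: [0, 0, 0, 0, 0, 0, 0]
The echelon form has 3 nonzero rows, and every pivot lies in the first 6 columns, so rank(P) = rank([P|b]) = 3.
The system is consistent.
Free variables = (unknowns) − (rank) = 6 − 3 = 3.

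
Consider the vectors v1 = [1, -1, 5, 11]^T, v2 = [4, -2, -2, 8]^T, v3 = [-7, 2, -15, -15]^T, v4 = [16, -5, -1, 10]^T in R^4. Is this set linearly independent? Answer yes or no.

Form the matrix with these vectors as rows and row reduce.
R2 ← R2 − (4)·R1: [0, 2, -22, -36]
R3 ← R3 + (7)·R1: [0, -5, 20, 62]
R4 ← R4 − (16)·R1: [0, 11, -81, -166]
R3 ← R3 + (5/2)·R2: [0, 0, -35, -28]
R4 ← R4 − (11/2)·R2: [0, 0, 40, 32]
R4 ← R4 + (8/7)·R3: [0, 0, 0, 0]
3 nonzero rows, so the 4 vectors span a space of dimension 3.
Since 3 < 4, the vectors are linearly dependent.

no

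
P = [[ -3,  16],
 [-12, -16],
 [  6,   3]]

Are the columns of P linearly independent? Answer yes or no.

Row reduce P to echelon form.
R2 ← R2 − (4)·R1: [0, -80]
R3 ← R3 + (2)·R1: [0, 35]
R3 ← R3 + (7/16)·R2: [0, 0]
2 pivots among 2 columns.
Every column is a pivot column, so the columns are linearly independent.

yes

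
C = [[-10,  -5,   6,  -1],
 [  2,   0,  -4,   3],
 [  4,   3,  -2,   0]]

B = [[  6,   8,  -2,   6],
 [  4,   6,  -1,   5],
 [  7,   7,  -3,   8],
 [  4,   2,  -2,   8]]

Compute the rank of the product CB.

First compute CB:
[[-42, -70,   9, -45],
 [ -4,  -6,   2,   4],
 [ 22,  36,  -5,  23]]
Now row reduce the product.
R2 ← R2 − (2/21)·R1: [0, 2/3, 8/7, 58/7]
R3 ← R3 + (11/21)·R1: [0, -2/3, -2/7, -4/7]
R3 ← R3 + R2: [0, 0, 6/7, 54/7]
3 nonzero rows, so rank(CB) = 3.

3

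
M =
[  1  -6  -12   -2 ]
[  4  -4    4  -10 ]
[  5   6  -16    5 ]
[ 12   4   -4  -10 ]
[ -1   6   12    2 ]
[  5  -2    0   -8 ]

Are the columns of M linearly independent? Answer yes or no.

Row reduce M to echelon form.
R2 ← R2 − (4)·R1: [0, 20, 52, -2]
R3 ← R3 − (5)·R1: [0, 36, 44, 15]
R4 ← R4 − (12)·R1: [0, 76, 140, 14]
R5 ← R5 + R1: [0, 0, 0, 0]
R6 ← R6 − (5)·R1: [0, 28, 60, 2]
R3 ← R3 − (9/5)·R2: [0, 0, -248/5, 93/5]
R4 ← R4 − (19/5)·R2: [0, 0, -288/5, 108/5]
R6 ← R6 − (7/5)·R2: [0, 0, -64/5, 24/5]
R4 ← R4 − (36/31)·R3: [0, 0, 0, 0]
R6 ← R6 − (8/31)·R3: [0, 0, 0, 0]
3 pivots among 4 columns.
Only 3 < 4 pivot columns, so the columns are linearly dependent.

no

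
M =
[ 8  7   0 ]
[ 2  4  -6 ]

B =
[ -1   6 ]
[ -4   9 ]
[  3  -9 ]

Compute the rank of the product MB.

2

First compute MB:
[[-36, 111],
 [-36, 102]]
Now row reduce the product.
R2 ← R2 − R1: [0, -9]
2 nonzero rows, so rank(MB) = 2.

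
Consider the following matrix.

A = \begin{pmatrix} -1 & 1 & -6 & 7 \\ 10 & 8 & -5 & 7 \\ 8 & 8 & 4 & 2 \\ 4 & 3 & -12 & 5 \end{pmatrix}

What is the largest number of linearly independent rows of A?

4

Row reduce to echelon form.
R2 ← R2 + (10)·R1: [0, 18, -65, 77]
R3 ← R3 + (8)·R1: [0, 16, -44, 58]
R4 ← R4 + (4)·R1: [0, 7, -36, 33]
R3 ← R3 − (8/9)·R2: [0, 0, 124/9, -94/9]
R4 ← R4 − (7/18)·R2: [0, 0, -193/18, 55/18]
R4 ← R4 + (193/248)·R3: [0, 0, 0, -629/124]
Echelon form has 4 nonzero rows, so rank(A) = 4.
The rank gives the maximum number of linearly independent rows: 4.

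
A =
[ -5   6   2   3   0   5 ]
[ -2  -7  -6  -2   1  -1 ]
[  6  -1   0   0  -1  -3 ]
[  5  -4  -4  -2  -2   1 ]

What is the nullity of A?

Row reduce to echelon form.
R2 ← R2 − (2/5)·R1: [0, -47/5, -34/5, -16/5, 1, -3]
R3 ← R3 + (6/5)·R1: [0, 31/5, 12/5, 18/5, -1, 3]
R4 ← R4 + R1: [0, 2, -2, 1, -2, 6]
R3 ← R3 + (31/47)·R2: [0, 0, -98/47, 70/47, -16/47, 48/47]
R4 ← R4 + (10/47)·R2: [0, 0, -162/47, 15/47, -84/47, 252/47]
R4 ← R4 − (81/49)·R3: [0, 0, 0, -15/7, -60/49, 180/49]
4 nonzero rows, so rank(A) = 4.
A has 6 columns; by rank–nullity, nullity = 6 − 4 = 2.

2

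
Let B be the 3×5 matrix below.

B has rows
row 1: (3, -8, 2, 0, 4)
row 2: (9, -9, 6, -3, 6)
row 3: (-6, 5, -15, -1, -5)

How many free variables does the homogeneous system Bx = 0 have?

2

Row reduce to echelon form.
R2 ← R2 − (3)·R1: [0, 15, 0, -3, -6]
R3 ← R3 + (2)·R1: [0, -11, -11, -1, 3]
R3 ← R3 + (11/15)·R2: [0, 0, -11, -16/5, -7/5]
3 nonzero rows, so rank(B) = 3.
B has 5 columns; by rank–nullity, nullity = 5 − 3 = 2.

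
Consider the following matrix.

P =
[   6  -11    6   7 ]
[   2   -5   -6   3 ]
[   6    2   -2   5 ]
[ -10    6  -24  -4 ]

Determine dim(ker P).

0

Row reduce to echelon form.
R2 ← R2 − (1/3)·R1: [0, -4/3, -8, 2/3]
R3 ← R3 − R1: [0, 13, -8, -2]
R4 ← R4 + (5/3)·R1: [0, -37/3, -14, 23/3]
R3 ← R3 + (39/4)·R2: [0, 0, -86, 9/2]
R4 ← R4 − (37/4)·R2: [0, 0, 60, 3/2]
R4 ← R4 + (30/43)·R3: [0, 0, 0, 399/86]
4 nonzero rows, so rank(P) = 4.
P has 4 columns; by rank–nullity, nullity = 4 − 4 = 0.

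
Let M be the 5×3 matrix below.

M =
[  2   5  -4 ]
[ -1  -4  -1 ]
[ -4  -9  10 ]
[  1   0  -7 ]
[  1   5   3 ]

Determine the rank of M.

Row reduce to echelon form.
R2 ← R2 + (1/2)·R1: [0, -3/2, -3]
R3 ← R3 + (2)·R1: [0, 1, 2]
R4 ← R4 − (1/2)·R1: [0, -5/2, -5]
R5 ← R5 − (1/2)·R1: [0, 5/2, 5]
R3 ← R3 + (2/3)·R2: [0, 0, 0]
R4 ← R4 − (5/3)·R2: [0, 0, 0]
R5 ← R5 + (5/3)·R2: [0, 0, 0]
Echelon form has 2 nonzero rows, so rank(M) = 2.

2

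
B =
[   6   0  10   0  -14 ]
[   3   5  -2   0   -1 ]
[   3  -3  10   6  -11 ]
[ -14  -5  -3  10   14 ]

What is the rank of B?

Row reduce to echelon form.
R2 ← R2 − (1/2)·R1: [0, 5, -7, 0, 6]
R3 ← R3 − (1/2)·R1: [0, -3, 5, 6, -4]
R4 ← R4 + (7/3)·R1: [0, -5, 61/3, 10, -56/3]
R3 ← R3 + (3/5)·R2: [0, 0, 4/5, 6, -2/5]
R4 ← R4 + R2: [0, 0, 40/3, 10, -38/3]
R4 ← R4 − (50/3)·R3: [0, 0, 0, -90, -6]
Echelon form has 4 nonzero rows, so rank(B) = 4.

4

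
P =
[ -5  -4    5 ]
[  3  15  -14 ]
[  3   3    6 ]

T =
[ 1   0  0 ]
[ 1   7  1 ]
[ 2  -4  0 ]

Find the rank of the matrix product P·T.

3

First compute PT:
[[  1, -48,  -4],
 [-10, 161,  15],
 [ 18,  -3,   3]]
Now row reduce the product.
R2 ← R2 + (10)·R1: [0, -319, -25]
R3 ← R3 − (18)·R1: [0, 861, 75]
R3 ← R3 + (861/319)·R2: [0, 0, 2400/319]
3 nonzero rows, so rank(PT) = 3.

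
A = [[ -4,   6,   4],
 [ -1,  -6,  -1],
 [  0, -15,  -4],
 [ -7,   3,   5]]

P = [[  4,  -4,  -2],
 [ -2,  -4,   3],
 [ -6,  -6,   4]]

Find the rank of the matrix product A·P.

2

First compute AP:
[[-52, -32,  42],
 [ 14,  34, -20],
 [ 54,  84, -61],
 [-64, -14,  43]]
Now row reduce the product.
R2 ← R2 + (7/26)·R1: [0, 330/13, -113/13]
R3 ← R3 + (27/26)·R1: [0, 660/13, -226/13]
R4 ← R4 − (16/13)·R1: [0, 330/13, -113/13]
R3 ← R3 − (2)·R2: [0, 0, 0]
R4 ← R4 − R2: [0, 0, 0]
2 nonzero rows, so rank(AP) = 2.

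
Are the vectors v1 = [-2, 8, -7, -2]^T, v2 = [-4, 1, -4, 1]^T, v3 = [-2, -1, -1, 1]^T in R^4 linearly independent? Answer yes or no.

no

Form the matrix with these vectors as rows and row reduce.
R2 ← R2 − (2)·R1: [0, -15, 10, 5]
R3 ← R3 − R1: [0, -9, 6, 3]
R3 ← R3 − (3/5)·R2: [0, 0, 0, 0]
2 nonzero rows, so the 3 vectors span a space of dimension 2.
Since 2 < 3, the vectors are linearly dependent.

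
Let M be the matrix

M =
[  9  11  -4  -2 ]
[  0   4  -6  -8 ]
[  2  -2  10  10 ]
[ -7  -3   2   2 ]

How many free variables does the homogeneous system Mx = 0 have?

Row reduce to echelon form.
R3 ← R3 − (2/9)·R1: [0, -40/9, 98/9, 94/9]
R4 ← R4 + (7/9)·R1: [0, 50/9, -10/9, 4/9]
R3 ← R3 + (10/9)·R2: [0, 0, 38/9, 14/9]
R4 ← R4 − (25/18)·R2: [0, 0, 65/9, 104/9]
R4 ← R4 − (65/38)·R3: [0, 0, 0, 169/19]
4 nonzero rows, so rank(M) = 4.
M has 4 columns; by rank–nullity, nullity = 4 − 4 = 0.

0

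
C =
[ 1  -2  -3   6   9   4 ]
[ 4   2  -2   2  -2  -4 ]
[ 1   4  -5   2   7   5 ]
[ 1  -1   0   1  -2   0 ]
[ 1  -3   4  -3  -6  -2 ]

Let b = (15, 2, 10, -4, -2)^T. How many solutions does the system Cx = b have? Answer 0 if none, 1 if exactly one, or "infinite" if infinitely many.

infinite

Row reduce the augmented matrix [C | b].
R2 ← R2 − (4)·R1: [0, 10, 10, -22, -38, -20, -58]
R3 ← R3 − R1: [0, 6, -2, -4, -2, 1, -5]
R4 ← R4 − R1: [0, 1, 3, -5, -11, -4, -19]
R5 ← R5 − R1: [0, -1, 7, -9, -15, -6, -17]
R3 ← R3 − (3/5)·R2: [0, 0, -8, 46/5, 104/5, 13, 149/5]
R4 ← R4 − (1/10)·R2: [0, 0, 2, -14/5, -36/5, -2, -66/5]
R5 ← R5 + (1/10)·R2: [0, 0, 8, -56/5, -94/5, -8, -114/5]
R4 ← R4 + (1/4)·R3: [0, 0, 0, -1/2, -2, 5/4, -23/4]
R5 ← R5 + R3: [0, 0, 0, -2, 2, 5, 7]
R5 ← R5 − (4)·R4: [0, 0, 0, 0, 10, 0, 30]
The echelon form has 5 nonzero rows, and every pivot lies in the first 6 columns, so rank(C) = rank([C|b]) = 5.
The system is consistent.
rank = 5 < 6 unknowns, so there are infinitely many solutions.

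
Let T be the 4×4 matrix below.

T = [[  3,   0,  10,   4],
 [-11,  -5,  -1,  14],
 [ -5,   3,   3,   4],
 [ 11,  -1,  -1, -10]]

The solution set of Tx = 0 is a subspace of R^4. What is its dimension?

Row reduce to echelon form.
R2 ← R2 + (11/3)·R1: [0, -5, 107/3, 86/3]
R3 ← R3 + (5/3)·R1: [0, 3, 59/3, 32/3]
R4 ← R4 − (11/3)·R1: [0, -1, -113/3, -74/3]
R3 ← R3 + (3/5)·R2: [0, 0, 616/15, 418/15]
R4 ← R4 − (1/5)·R2: [0, 0, -224/5, -152/5]
R4 ← R4 + (12/11)·R3: [0, 0, 0, 0]
3 nonzero rows, so rank(T) = 3.
T has 4 columns; by rank–nullity, nullity = 4 − 3 = 1.

1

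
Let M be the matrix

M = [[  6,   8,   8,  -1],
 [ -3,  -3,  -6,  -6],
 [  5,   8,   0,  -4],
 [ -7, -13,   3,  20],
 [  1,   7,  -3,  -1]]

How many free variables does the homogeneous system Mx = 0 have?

0

Row reduce to echelon form.
R2 ← R2 + (1/2)·R1: [0, 1, -2, -13/2]
R3 ← R3 − (5/6)·R1: [0, 4/3, -20/3, -19/6]
R4 ← R4 + (7/6)·R1: [0, -11/3, 37/3, 113/6]
R5 ← R5 − (1/6)·R1: [0, 17/3, -13/3, -5/6]
R3 ← R3 − (4/3)·R2: [0, 0, -4, 11/2]
R4 ← R4 + (11/3)·R2: [0, 0, 5, -5]
R5 ← R5 − (17/3)·R2: [0, 0, 7, 36]
R4 ← R4 + (5/4)·R3: [0, 0, 0, 15/8]
R5 ← R5 + (7/4)·R3: [0, 0, 0, 365/8]
R5 ← R5 − (73/3)·R4: [0, 0, 0, 0]
4 nonzero rows, so rank(M) = 4.
M has 4 columns; by rank–nullity, nullity = 4 − 4 = 0.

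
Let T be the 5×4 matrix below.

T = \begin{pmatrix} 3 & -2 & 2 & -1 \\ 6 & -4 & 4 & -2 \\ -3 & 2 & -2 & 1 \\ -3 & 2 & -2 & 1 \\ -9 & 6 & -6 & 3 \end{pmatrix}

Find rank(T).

1

Row reduce to echelon form.
R2 ← R2 − (2)·R1: [0, 0, 0, 0]
R3 ← R3 + R1: [0, 0, 0, 0]
R4 ← R4 + R1: [0, 0, 0, 0]
R5 ← R5 + (3)·R1: [0, 0, 0, 0]
Echelon form has 1 nonzero row, so rank(T) = 1.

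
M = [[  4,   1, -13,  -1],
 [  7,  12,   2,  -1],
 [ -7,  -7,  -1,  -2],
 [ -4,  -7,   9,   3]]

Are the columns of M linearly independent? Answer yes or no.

yes

Row reduce M to echelon form.
R2 ← R2 − (7/4)·R1: [0, 41/4, 99/4, 3/4]
R3 ← R3 + (7/4)·R1: [0, -21/4, -95/4, -15/4]
R4 ← R4 + R1: [0, -6, -4, 2]
R3 ← R3 + (21/41)·R2: [0, 0, -454/41, -138/41]
R4 ← R4 + (24/41)·R2: [0, 0, 430/41, 100/41]
R4 ← R4 + (215/227)·R3: [0, 0, 0, -170/227]
4 pivots among 4 columns.
Every column is a pivot column, so the columns are linearly independent.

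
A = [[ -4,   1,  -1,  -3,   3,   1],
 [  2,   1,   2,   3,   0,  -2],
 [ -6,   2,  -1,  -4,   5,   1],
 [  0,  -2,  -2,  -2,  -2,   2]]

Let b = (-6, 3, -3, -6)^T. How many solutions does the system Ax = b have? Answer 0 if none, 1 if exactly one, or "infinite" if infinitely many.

Row reduce the augmented matrix [A | b].
R2 ← R2 + (1/2)·R1: [0, 3/2, 3/2, 3/2, 3/2, -3/2, 0]
R3 ← R3 − (3/2)·R1: [0, 1/2, 1/2, 1/2, 1/2, -1/2, 6]
R3 ← R3 − (1/3)·R2: [0, 0, 0, 0, 0, 0, 6]
R4 ← R4 + (4/3)·R2: [0, 0, 0, 0, 0, 0, -6]
R4 ← R4 + R3: [0, 0, 0, 0, 0, 0, 0]
The echelon form has 3 nonzero rows; the last pivot sits in the augmented column, so rank(A) = 2 but rank([A|b]) = 3.
Since the ranks differ, the system is inconsistent.
It has no solutions.

0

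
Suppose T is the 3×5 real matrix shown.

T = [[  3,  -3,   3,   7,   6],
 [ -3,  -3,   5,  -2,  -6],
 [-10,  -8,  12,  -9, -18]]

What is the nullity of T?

2

Row reduce to echelon form.
R2 ← R2 + R1: [0, -6, 8, 5, 0]
R3 ← R3 + (10/3)·R1: [0, -18, 22, 43/3, 2]
R3 ← R3 − (3)·R2: [0, 0, -2, -2/3, 2]
3 nonzero rows, so rank(T) = 3.
T has 5 columns; by rank–nullity, nullity = 5 − 3 = 2.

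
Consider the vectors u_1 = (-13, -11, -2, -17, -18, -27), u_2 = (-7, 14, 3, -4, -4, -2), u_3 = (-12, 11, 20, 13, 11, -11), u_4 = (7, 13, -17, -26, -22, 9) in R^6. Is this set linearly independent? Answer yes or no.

yes

Form the matrix with these vectors as rows and row reduce.
R2 ← R2 − (7/13)·R1: [0, 259/13, 53/13, 67/13, 74/13, 163/13]
R3 ← R3 − (12/13)·R1: [0, 275/13, 284/13, 373/13, 359/13, 181/13]
R4 ← R4 + (7/13)·R1: [0, 92/13, -235/13, -457/13, -412/13, -72/13]
R3 ← R3 − (275/259)·R2: [0, 0, 4537/259, 6014/259, 151/7, 158/259]
R4 ← R4 − (92/259)·R2: [0, 0, -5057/259, -9579/259, -236/7, -2588/259]
R4 ← R4 + (389/349)·R3: [0, 0, 0, -3875/349, -3375/349, -3250/349]
4 nonzero rows, so the 4 vectors span a space of dimension 4.
Since 4 = 4, the vectors are linearly independent.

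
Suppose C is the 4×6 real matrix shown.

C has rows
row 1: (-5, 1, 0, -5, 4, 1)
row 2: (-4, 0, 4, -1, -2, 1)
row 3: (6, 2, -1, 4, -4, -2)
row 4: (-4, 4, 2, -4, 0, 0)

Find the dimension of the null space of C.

3

Row reduce to echelon form.
R2 ← R2 − (4/5)·R1: [0, -4/5, 4, 3, -26/5, 1/5]
R3 ← R3 + (6/5)·R1: [0, 16/5, -1, -2, 4/5, -4/5]
R4 ← R4 − (4/5)·R1: [0, 16/5, 2, 0, -16/5, -4/5]
R3 ← R3 + (4)·R2: [0, 0, 15, 10, -20, 0]
R4 ← R4 + (4)·R2: [0, 0, 18, 12, -24, 0]
R4 ← R4 − (6/5)·R3: [0, 0, 0, 0, 0, 0]
3 nonzero rows, so rank(C) = 3.
C has 6 columns; by rank–nullity, nullity = 6 − 3 = 3.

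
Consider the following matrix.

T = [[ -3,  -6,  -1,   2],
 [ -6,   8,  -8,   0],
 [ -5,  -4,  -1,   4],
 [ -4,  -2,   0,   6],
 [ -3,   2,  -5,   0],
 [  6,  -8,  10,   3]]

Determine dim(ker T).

Row reduce to echelon form.
R2 ← R2 − (2)·R1: [0, 20, -6, -4]
R3 ← R3 − (5/3)·R1: [0, 6, 2/3, 2/3]
R4 ← R4 − (4/3)·R1: [0, 6, 4/3, 10/3]
R5 ← R5 − R1: [0, 8, -4, -2]
R6 ← R6 + (2)·R1: [0, -20, 8, 7]
R3 ← R3 − (3/10)·R2: [0, 0, 37/15, 28/15]
R4 ← R4 − (3/10)·R2: [0, 0, 47/15, 68/15]
R5 ← R5 − (2/5)·R2: [0, 0, -8/5, -2/5]
R6 ← R6 + R2: [0, 0, 2, 3]
R4 ← R4 − (47/37)·R3: [0, 0, 0, 80/37]
R5 ← R5 + (24/37)·R3: [0, 0, 0, 30/37]
R6 ← R6 − (30/37)·R3: [0, 0, 0, 55/37]
R5 ← R5 − (3/8)·R4: [0, 0, 0, 0]
R6 ← R6 − (11/16)·R4: [0, 0, 0, 0]
4 nonzero rows, so rank(T) = 4.
T has 4 columns; by rank–nullity, nullity = 4 − 4 = 0.

0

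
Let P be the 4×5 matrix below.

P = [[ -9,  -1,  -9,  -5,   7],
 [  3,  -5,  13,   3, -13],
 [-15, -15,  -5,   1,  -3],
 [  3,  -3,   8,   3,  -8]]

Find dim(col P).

Row reduce to echelon form.
R2 ← R2 + (1/3)·R1: [0, -16/3, 10, 4/3, -32/3]
R3 ← R3 − (5/3)·R1: [0, -40/3, 10, 28/3, -44/3]
R4 ← R4 + (1/3)·R1: [0, -10/3, 5, 4/3, -17/3]
R3 ← R3 − (5/2)·R2: [0, 0, -15, 6, 12]
R4 ← R4 − (5/8)·R2: [0, 0, -5/4, 1/2, 1]
R4 ← R4 − (1/12)·R3: [0, 0, 0, 0, 0]
Echelon form has 3 nonzero rows, so rank(P) = 3.
The column space has dimension equal to the rank: 3.

3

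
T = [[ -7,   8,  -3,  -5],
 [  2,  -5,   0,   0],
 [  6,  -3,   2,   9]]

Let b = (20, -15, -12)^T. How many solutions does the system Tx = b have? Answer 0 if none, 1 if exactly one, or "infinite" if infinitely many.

Row reduce the augmented matrix [T | b].
R2 ← R2 + (2/7)·R1: [0, -19/7, -6/7, -10/7, -65/7]
R3 ← R3 + (6/7)·R1: [0, 27/7, -4/7, 33/7, 36/7]
R3 ← R3 + (27/19)·R2: [0, 0, -34/19, 51/19, -153/19]
The echelon form has 3 nonzero rows, and every pivot lies in the first 4 columns, so rank(T) = rank([T|b]) = 3.
The system is consistent.
rank = 3 < 4 unknowns, so there are infinitely many solutions.

infinite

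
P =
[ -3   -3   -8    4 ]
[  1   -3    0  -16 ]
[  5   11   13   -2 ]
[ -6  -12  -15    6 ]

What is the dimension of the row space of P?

3

Row reduce to echelon form.
R2 ← R2 + (1/3)·R1: [0, -4, -8/3, -44/3]
R3 ← R3 + (5/3)·R1: [0, 6, -1/3, 14/3]
R4 ← R4 − (2)·R1: [0, -6, 1, -2]
R3 ← R3 + (3/2)·R2: [0, 0, -13/3, -52/3]
R4 ← R4 − (3/2)·R2: [0, 0, 5, 20]
R4 ← R4 + (15/13)·R3: [0, 0, 0, 0]
Echelon form has 3 nonzero rows, so rank(P) = 3.
The row space has dimension equal to the rank: 3.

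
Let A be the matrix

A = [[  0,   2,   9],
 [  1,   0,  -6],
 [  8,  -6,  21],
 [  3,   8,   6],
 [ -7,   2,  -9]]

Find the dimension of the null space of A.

0

Row reduce to echelon form.
Swap R1 ↔ R2
R3 ← R3 − (8)·R1: [0, -6, 69]
R4 ← R4 − (3)·R1: [0, 8, 24]
R5 ← R5 + (7)·R1: [0, 2, -51]
R3 ← R3 + (3)·R2: [0, 0, 96]
R4 ← R4 − (4)·R2: [0, 0, -12]
R5 ← R5 − R2: [0, 0, -60]
R4 ← R4 + (1/8)·R3: [0, 0, 0]
R5 ← R5 + (5/8)·R3: [0, 0, 0]
3 nonzero rows, so rank(A) = 3.
A has 3 columns; by rank–nullity, nullity = 3 − 3 = 0.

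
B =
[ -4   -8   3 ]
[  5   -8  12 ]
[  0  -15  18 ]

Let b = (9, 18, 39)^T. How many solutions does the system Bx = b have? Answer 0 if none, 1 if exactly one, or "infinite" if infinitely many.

Row reduce the augmented matrix [B | b].
R2 ← R2 + (5/4)·R1: [0, -18, 63/4, 117/4]
R3 ← R3 − (5/6)·R2: [0, 0, 39/8, 117/8]
The echelon form has 3 nonzero rows, and every pivot lies in the first 3 columns, so rank(B) = rank([B|b]) = 3.
The system is consistent.
rank = 3 = number of unknowns, so the solution is unique.

1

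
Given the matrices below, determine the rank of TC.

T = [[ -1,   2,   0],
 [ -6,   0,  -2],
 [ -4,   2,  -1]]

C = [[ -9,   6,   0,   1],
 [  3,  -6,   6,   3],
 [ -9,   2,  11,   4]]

2

First compute TC:
[[ 15, -18,  12,   5],
 [ 72, -40, -22, -14],
 [ 51, -38,   1,  -2]]
Now row reduce the product.
R2 ← R2 − (24/5)·R1: [0, 232/5, -398/5, -38]
R3 ← R3 − (17/5)·R1: [0, 116/5, -199/5, -19]
R3 ← R3 − (1/2)·R2: [0, 0, 0, 0]
2 nonzero rows, so rank(TC) = 2.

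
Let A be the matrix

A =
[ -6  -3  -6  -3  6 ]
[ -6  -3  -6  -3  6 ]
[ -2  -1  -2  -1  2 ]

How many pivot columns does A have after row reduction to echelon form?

Row reduce to echelon form.
R2 ← R2 − R1: [0, 0, 0, 0, 0]
R3 ← R3 − (1/3)·R1: [0, 0, 0, 0, 0]
Echelon form has 1 nonzero row, so rank(A) = 1.
Each nonzero row contributes one pivot column: 1 pivot columns.

1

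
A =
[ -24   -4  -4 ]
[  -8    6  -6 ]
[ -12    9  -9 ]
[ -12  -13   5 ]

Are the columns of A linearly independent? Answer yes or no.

Row reduce A to echelon form.
R2 ← R2 − (1/3)·R1: [0, 22/3, -14/3]
R3 ← R3 − (1/2)·R1: [0, 11, -7]
R4 ← R4 − (1/2)·R1: [0, -11, 7]
R3 ← R3 − (3/2)·R2: [0, 0, 0]
R4 ← R4 + (3/2)·R2: [0, 0, 0]
2 pivots among 3 columns.
Only 2 < 3 pivot columns, so the columns are linearly dependent.

no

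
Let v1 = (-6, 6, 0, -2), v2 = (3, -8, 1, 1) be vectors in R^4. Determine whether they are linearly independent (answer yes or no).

yes

Form the matrix with these vectors as rows and row reduce.
R2 ← R2 + (1/2)·R1: [0, -5, 1, 0]
2 nonzero rows, so the 2 vectors span a space of dimension 2.
Since 2 = 2, the vectors are linearly independent.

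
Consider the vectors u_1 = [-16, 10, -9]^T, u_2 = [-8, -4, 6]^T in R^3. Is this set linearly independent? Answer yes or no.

yes

Form the matrix with these vectors as rows and row reduce.
R2 ← R2 − (1/2)·R1: [0, -9, 21/2]
2 nonzero rows, so the 2 vectors span a space of dimension 2.
Since 2 = 2, the vectors are linearly independent.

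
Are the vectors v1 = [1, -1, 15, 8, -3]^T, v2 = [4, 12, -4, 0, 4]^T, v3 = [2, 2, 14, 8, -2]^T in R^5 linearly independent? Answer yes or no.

Form the matrix with these vectors as rows and row reduce.
R2 ← R2 − (4)·R1: [0, 16, -64, -32, 16]
R3 ← R3 − (2)·R1: [0, 4, -16, -8, 4]
R3 ← R3 − (1/4)·R2: [0, 0, 0, 0, 0]
2 nonzero rows, so the 3 vectors span a space of dimension 2.
Since 2 < 3, the vectors are linearly dependent.

no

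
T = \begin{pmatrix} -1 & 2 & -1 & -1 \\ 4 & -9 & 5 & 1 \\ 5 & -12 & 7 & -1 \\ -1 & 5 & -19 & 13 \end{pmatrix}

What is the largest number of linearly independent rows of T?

Row reduce to echelon form.
R2 ← R2 + (4)·R1: [0, -1, 1, -3]
R3 ← R3 + (5)·R1: [0, -2, 2, -6]
R4 ← R4 − R1: [0, 3, -18, 14]
R3 ← R3 − (2)·R2: [0, 0, 0, 0]
R4 ← R4 + (3)·R2: [0, 0, -15, 5]
Swap R3 ↔ R4
Echelon form has 3 nonzero rows, so rank(T) = 3.
The rank gives the maximum number of linearly independent rows: 3.

3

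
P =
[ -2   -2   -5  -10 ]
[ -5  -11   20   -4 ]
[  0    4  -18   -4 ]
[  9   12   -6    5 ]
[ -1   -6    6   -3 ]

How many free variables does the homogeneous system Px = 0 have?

Row reduce to echelon form.
R2 ← R2 − (5/2)·R1: [0, -6, 65/2, 21]
R4 ← R4 + (9/2)·R1: [0, 3, -57/2, -40]
R5 ← R5 − (1/2)·R1: [0, -5, 17/2, 2]
R3 ← R3 + (2/3)·R2: [0, 0, 11/3, 10]
R4 ← R4 + (1/2)·R2: [0, 0, -49/4, -59/2]
R5 ← R5 − (5/6)·R2: [0, 0, -223/12, -31/2]
R4 ← R4 + (147/44)·R3: [0, 0, 0, 43/11]
R5 ← R5 + (223/44)·R3: [0, 0, 0, 387/11]
R5 ← R5 − (9)·R4: [0, 0, 0, 0]
4 nonzero rows, so rank(P) = 4.
P has 4 columns; by rank–nullity, nullity = 4 − 4 = 0.

0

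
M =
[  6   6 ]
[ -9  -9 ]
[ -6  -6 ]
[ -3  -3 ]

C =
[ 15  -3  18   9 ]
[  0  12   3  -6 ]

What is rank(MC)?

First compute MC:
[[ 90,  54, 126,  18],
 [-135, -81, -189, -27],
 [-90, -54, -126, -18],
 [-45, -27, -63,  -9]]
Now row reduce the product.
R2 ← R2 + (3/2)·R1: [0, 0, 0, 0]
R3 ← R3 + R1: [0, 0, 0, 0]
R4 ← R4 + (1/2)·R1: [0, 0, 0, 0]
1 nonzero row, so rank(MC) = 1.

1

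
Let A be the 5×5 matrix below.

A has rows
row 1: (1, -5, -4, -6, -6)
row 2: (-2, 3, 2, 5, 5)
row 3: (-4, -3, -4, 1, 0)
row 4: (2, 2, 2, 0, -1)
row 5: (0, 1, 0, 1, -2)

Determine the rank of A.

Row reduce to echelon form.
R2 ← R2 + (2)·R1: [0, -7, -6, -7, -7]
R3 ← R3 + (4)·R1: [0, -23, -20, -23, -24]
R4 ← R4 − (2)·R1: [0, 12, 10, 12, 11]
R3 ← R3 − (23/7)·R2: [0, 0, -2/7, 0, -1]
R4 ← R4 + (12/7)·R2: [0, 0, -2/7, 0, -1]
R5 ← R5 + (1/7)·R2: [0, 0, -6/7, 0, -3]
R4 ← R4 − R3: [0, 0, 0, 0, 0]
R5 ← R5 − (3)·R3: [0, 0, 0, 0, 0]
Echelon form has 3 nonzero rows, so rank(A) = 3.

3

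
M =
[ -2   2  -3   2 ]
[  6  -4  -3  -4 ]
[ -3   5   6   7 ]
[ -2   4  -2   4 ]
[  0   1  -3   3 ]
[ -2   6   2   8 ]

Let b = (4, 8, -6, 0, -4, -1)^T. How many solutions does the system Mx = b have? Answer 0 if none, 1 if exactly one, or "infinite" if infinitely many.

0

Row reduce the augmented matrix [M | b].
R2 ← R2 + (3)·R1: [0, 2, -12, 2, 20]
R3 ← R3 − (3/2)·R1: [0, 2, 21/2, 4, -12]
R4 ← R4 − R1: [0, 2, 1, 2, -4]
R6 ← R6 − R1: [0, 4, 5, 6, -5]
R3 ← R3 − R2: [0, 0, 45/2, 2, -32]
R4 ← R4 − R2: [0, 0, 13, 0, -24]
R5 ← R5 − (1/2)·R2: [0, 0, 3, 2, -14]
R6 ← R6 − (2)·R2: [0, 0, 29, 2, -45]
R4 ← R4 − (26/45)·R3: [0, 0, 0, -52/45, -248/45]
R5 ← R5 − (2/15)·R3: [0, 0, 0, 26/15, -146/15]
R6 ← R6 − (58/45)·R3: [0, 0, 0, -26/45, -169/45]
R5 ← R5 + (3/2)·R4: [0, 0, 0, 0, -18]
R6 ← R6 − (1/2)·R4: [0, 0, 0, 0, -1]
R6 ← R6 − (1/18)·R5: [0, 0, 0, 0, 0]
The echelon form has 5 nonzero rows; the last pivot sits in the augmented column, so rank(M) = 4 but rank([M|b]) = 5.
Since the ranks differ, the system is inconsistent.
It has no solutions.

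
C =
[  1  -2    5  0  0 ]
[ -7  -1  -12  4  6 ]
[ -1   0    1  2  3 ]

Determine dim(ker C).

2

Row reduce to echelon form.
R2 ← R2 + (7)·R1: [0, -15, 23, 4, 6]
R3 ← R3 + R1: [0, -2, 6, 2, 3]
R3 ← R3 − (2/15)·R2: [0, 0, 44/15, 22/15, 11/5]
3 nonzero rows, so rank(C) = 3.
C has 5 columns; by rank–nullity, nullity = 5 − 3 = 2.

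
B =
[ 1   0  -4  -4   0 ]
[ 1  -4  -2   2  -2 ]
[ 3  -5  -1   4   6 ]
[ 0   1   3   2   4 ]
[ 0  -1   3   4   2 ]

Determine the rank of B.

3

Row reduce to echelon form.
R2 ← R2 − R1: [0, -4, 2, 6, -2]
R3 ← R3 − (3)·R1: [0, -5, 11, 16, 6]
R3 ← R3 − (5/4)·R2: [0, 0, 17/2, 17/2, 17/2]
R4 ← R4 + (1/4)·R2: [0, 0, 7/2, 7/2, 7/2]
R5 ← R5 − (1/4)·R2: [0, 0, 5/2, 5/2, 5/2]
R4 ← R4 − (7/17)·R3: [0, 0, 0, 0, 0]
R5 ← R5 − (5/17)·R3: [0, 0, 0, 0, 0]
Echelon form has 3 nonzero rows, so rank(B) = 3.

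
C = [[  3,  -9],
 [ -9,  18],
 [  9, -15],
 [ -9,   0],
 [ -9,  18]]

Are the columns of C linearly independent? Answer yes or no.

Row reduce C to echelon form.
R2 ← R2 + (3)·R1: [0, -9]
R3 ← R3 − (3)·R1: [0, 12]
R4 ← R4 + (3)·R1: [0, -27]
R5 ← R5 + (3)·R1: [0, -9]
R3 ← R3 + (4/3)·R2: [0, 0]
R4 ← R4 − (3)·R2: [0, 0]
R5 ← R5 − R2: [0, 0]
2 pivots among 2 columns.
Every column is a pivot column, so the columns are linearly independent.

yes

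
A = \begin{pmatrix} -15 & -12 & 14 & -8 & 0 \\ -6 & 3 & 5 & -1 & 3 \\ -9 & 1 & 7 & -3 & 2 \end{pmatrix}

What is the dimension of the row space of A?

Row reduce to echelon form.
R2 ← R2 − (2/5)·R1: [0, 39/5, -3/5, 11/5, 3]
R3 ← R3 − (3/5)·R1: [0, 41/5, -7/5, 9/5, 2]
R3 ← R3 − (41/39)·R2: [0, 0, -10/13, -20/39, -15/13]
Echelon form has 3 nonzero rows, so rank(A) = 3.
The row space has dimension equal to the rank: 3.

3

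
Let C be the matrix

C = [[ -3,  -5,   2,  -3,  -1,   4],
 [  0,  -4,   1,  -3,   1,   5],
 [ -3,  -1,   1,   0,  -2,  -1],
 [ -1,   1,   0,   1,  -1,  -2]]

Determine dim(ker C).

Row reduce to echelon form.
R3 ← R3 − R1: [0, 4, -1, 3, -1, -5]
R4 ← R4 − (1/3)·R1: [0, 8/3, -2/3, 2, -2/3, -10/3]
R3 ← R3 + R2: [0, 0, 0, 0, 0, 0]
R4 ← R4 + (2/3)·R2: [0, 0, 0, 0, 0, 0]
2 nonzero rows, so rank(C) = 2.
C has 6 columns; by rank–nullity, nullity = 6 − 2 = 4.

4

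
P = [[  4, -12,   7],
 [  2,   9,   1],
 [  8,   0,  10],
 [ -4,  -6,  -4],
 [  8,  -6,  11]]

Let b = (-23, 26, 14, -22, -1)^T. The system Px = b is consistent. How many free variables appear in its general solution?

Row reduce the augmented matrix [P | b].
R2 ← R2 − (1/2)·R1: [0, 15, -5/2, 75/2]
R3 ← R3 − (2)·R1: [0, 24, -4, 60]
R4 ← R4 + R1: [0, -18, 3, -45]
R5 ← R5 − (2)·R1: [0, 18, -3, 45]
R3 ← R3 − (8/5)·R2: [0, 0, 0, 0]
R4 ← R4 + (6/5)·R2: [0, 0, 0, 0]
R5 ← R5 − (6/5)·R2: [0, 0, 0, 0]
The echelon form has 2 nonzero rows, and every pivot lies in the first 3 columns, so rank(P) = rank([P|b]) = 2.
The system is consistent.
Free variables = (unknowns) − (rank) = 3 − 2 = 1.

1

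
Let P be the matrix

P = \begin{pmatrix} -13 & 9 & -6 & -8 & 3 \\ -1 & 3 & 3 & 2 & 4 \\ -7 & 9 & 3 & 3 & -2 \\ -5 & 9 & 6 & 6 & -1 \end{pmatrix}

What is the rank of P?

3

Row reduce to echelon form.
R2 ← R2 − (1/13)·R1: [0, 30/13, 45/13, 34/13, 49/13]
R3 ← R3 − (7/13)·R1: [0, 54/13, 81/13, 95/13, -47/13]
R4 ← R4 − (5/13)·R1: [0, 72/13, 108/13, 118/13, -28/13]
R3 ← R3 − (9/5)·R2: [0, 0, 0, 13/5, -52/5]
R4 ← R4 − (12/5)·R2: [0, 0, 0, 14/5, -56/5]
R4 ← R4 − (14/13)·R3: [0, 0, 0, 0, 0]
Echelon form has 3 nonzero rows, so rank(P) = 3.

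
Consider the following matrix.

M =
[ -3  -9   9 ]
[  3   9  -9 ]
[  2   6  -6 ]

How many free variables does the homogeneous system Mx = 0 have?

2

Row reduce to echelon form.
R2 ← R2 + R1: [0, 0, 0]
R3 ← R3 + (2/3)·R1: [0, 0, 0]
1 nonzero row, so rank(M) = 1.
M has 3 columns; by rank–nullity, nullity = 3 − 1 = 2.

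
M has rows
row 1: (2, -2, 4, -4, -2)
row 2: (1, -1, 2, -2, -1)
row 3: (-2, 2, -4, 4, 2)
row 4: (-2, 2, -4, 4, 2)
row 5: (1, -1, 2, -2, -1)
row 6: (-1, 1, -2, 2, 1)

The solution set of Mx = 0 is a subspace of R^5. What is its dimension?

Row reduce to echelon form.
R2 ← R2 − (1/2)·R1: [0, 0, 0, 0, 0]
R3 ← R3 + R1: [0, 0, 0, 0, 0]
R4 ← R4 + R1: [0, 0, 0, 0, 0]
R5 ← R5 − (1/2)·R1: [0, 0, 0, 0, 0]
R6 ← R6 + (1/2)·R1: [0, 0, 0, 0, 0]
1 nonzero row, so rank(M) = 1.
M has 5 columns; by rank–nullity, nullity = 5 − 1 = 4.

4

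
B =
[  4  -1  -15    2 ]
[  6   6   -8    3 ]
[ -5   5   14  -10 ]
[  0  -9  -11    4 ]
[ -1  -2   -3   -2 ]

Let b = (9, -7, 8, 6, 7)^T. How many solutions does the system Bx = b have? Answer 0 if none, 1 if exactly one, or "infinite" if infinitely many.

Row reduce the augmented matrix [B | b].
R2 ← R2 − (3/2)·R1: [0, 15/2, 29/2, 0, -41/2]
R3 ← R3 + (5/4)·R1: [0, 15/4, -19/4, -15/2, 77/4]
R5 ← R5 + (1/4)·R1: [0, -9/4, -27/4, -3/2, 37/4]
R3 ← R3 − (1/2)·R2: [0, 0, -12, -15/2, 59/2]
R4 ← R4 + (6/5)·R2: [0, 0, 32/5, 4, -93/5]
R5 ← R5 + (3/10)·R2: [0, 0, -12/5, -3/2, 31/10]
R4 ← R4 + (8/15)·R3: [0, 0, 0, 0, -43/15]
R5 ← R5 − (1/5)·R3: [0, 0, 0, 0, -14/5]
R5 ← R5 − (42/43)·R4: [0, 0, 0, 0, 0]
The echelon form has 4 nonzero rows; the last pivot sits in the augmented column, so rank(B) = 3 but rank([B|b]) = 4.
Since the ranks differ, the system is inconsistent.
It has no solutions.

0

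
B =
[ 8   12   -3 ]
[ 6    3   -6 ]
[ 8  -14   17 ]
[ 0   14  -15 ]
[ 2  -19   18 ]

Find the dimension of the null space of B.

0

Row reduce to echelon form.
R2 ← R2 − (3/4)·R1: [0, -6, -15/4]
R3 ← R3 − R1: [0, -26, 20]
R5 ← R5 − (1/4)·R1: [0, -22, 75/4]
R3 ← R3 − (13/3)·R2: [0, 0, 145/4]
R4 ← R4 + (7/3)·R2: [0, 0, -95/4]
R5 ← R5 − (11/3)·R2: [0, 0, 65/2]
R4 ← R4 + (19/29)·R3: [0, 0, 0]
R5 ← R5 − (26/29)·R3: [0, 0, 0]
3 nonzero rows, so rank(B) = 3.
B has 3 columns; by rank–nullity, nullity = 3 − 3 = 0.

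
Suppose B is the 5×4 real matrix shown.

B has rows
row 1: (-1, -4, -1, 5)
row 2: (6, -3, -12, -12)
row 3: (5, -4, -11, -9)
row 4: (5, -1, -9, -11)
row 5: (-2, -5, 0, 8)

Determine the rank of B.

2

Row reduce to echelon form.
R2 ← R2 + (6)·R1: [0, -27, -18, 18]
R3 ← R3 + (5)·R1: [0, -24, -16, 16]
R4 ← R4 + (5)·R1: [0, -21, -14, 14]
R5 ← R5 − (2)·R1: [0, 3, 2, -2]
R3 ← R3 − (8/9)·R2: [0, 0, 0, 0]
R4 ← R4 − (7/9)·R2: [0, 0, 0, 0]
R5 ← R5 + (1/9)·R2: [0, 0, 0, 0]
Echelon form has 2 nonzero rows, so rank(B) = 2.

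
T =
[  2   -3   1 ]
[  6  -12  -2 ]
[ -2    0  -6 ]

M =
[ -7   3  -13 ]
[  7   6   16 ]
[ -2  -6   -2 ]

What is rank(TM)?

2

First compute TM:
[[-37, -18, -76],
 [-122, -42, -266],
 [ 26,  30,  38]]
Now row reduce the product.
R2 ← R2 − (122/37)·R1: [0, 642/37, -570/37]
R3 ← R3 + (26/37)·R1: [0, 642/37, -570/37]
R3 ← R3 − R2: [0, 0, 0]
2 nonzero rows, so rank(TM) = 2.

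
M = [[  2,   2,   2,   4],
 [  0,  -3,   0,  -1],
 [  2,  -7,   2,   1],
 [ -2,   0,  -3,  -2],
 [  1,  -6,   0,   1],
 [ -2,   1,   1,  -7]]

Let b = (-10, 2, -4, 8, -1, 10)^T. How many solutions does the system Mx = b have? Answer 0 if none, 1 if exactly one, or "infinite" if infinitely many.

Row reduce the augmented matrix [M | b].
R3 ← R3 − R1: [0, -9, 0, -3, 6]
R4 ← R4 + R1: [0, 2, -1, 2, -2]
R5 ← R5 − (1/2)·R1: [0, -7, -1, -1, 4]
R6 ← R6 + R1: [0, 3, 3, -3, 0]
R3 ← R3 − (3)·R2: [0, 0, 0, 0, 0]
R4 ← R4 + (2/3)·R2: [0, 0, -1, 4/3, -2/3]
R5 ← R5 − (7/3)·R2: [0, 0, -1, 4/3, -2/3]
R6 ← R6 + R2: [0, 0, 3, -4, 2]
Swap R3 ↔ R4
R5 ← R5 − R3: [0, 0, 0, 0, 0]
R6 ← R6 + (3)·R3: [0, 0, 0, 0, 0]
The echelon form has 3 nonzero rows, and every pivot lies in the first 4 columns, so rank(M) = rank([M|b]) = 3.
The system is consistent.
rank = 3 < 4 unknowns, so there are infinitely many solutions.

infinite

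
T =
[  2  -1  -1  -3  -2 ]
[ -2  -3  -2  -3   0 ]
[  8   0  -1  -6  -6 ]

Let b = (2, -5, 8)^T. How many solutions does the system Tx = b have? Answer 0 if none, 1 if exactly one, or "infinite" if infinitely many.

0

Row reduce the augmented matrix [T | b].
R2 ← R2 + R1: [0, -4, -3, -6, -2, -3]
R3 ← R3 − (4)·R1: [0, 4, 3, 6, 2, 0]
R3 ← R3 + R2: [0, 0, 0, 0, 0, -3]
The echelon form has 3 nonzero rows; the last pivot sits in the augmented column, so rank(T) = 2 but rank([T|b]) = 3.
Since the ranks differ, the system is inconsistent.
It has no solutions.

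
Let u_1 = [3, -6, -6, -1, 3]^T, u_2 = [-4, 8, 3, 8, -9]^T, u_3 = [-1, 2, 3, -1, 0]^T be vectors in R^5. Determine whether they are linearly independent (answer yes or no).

no

Form the matrix with these vectors as rows and row reduce.
R2 ← R2 + (4/3)·R1: [0, 0, -5, 20/3, -5]
R3 ← R3 + (1/3)·R1: [0, 0, 1, -4/3, 1]
R3 ← R3 + (1/5)·R2: [0, 0, 0, 0, 0]
2 nonzero rows, so the 3 vectors span a space of dimension 2.
Since 2 < 3, the vectors are linearly dependent.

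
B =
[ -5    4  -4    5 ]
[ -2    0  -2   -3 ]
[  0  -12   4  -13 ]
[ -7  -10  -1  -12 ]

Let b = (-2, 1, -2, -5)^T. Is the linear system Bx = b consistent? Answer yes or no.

Row reduce the augmented matrix [B | b].
R2 ← R2 − (2/5)·R1: [0, -8/5, -2/5, -5, 9/5]
R4 ← R4 − (7/5)·R1: [0, -78/5, 23/5, -19, -11/5]
R3 ← R3 − (15/2)·R2: [0, 0, 7, 49/2, -31/2]
R4 ← R4 − (39/4)·R2: [0, 0, 17/2, 119/4, -79/4]
R4 ← R4 − (17/14)·R3: [0, 0, 0, 0, -13/14]
The echelon form has 4 nonzero rows; the last pivot sits in the augmented column, so rank(B) = 3 but rank([B|b]) = 4.
Since the ranks differ, the system is inconsistent.

no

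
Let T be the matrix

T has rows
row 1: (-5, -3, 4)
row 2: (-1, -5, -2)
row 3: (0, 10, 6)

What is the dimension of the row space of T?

Row reduce to echelon form.
R2 ← R2 − (1/5)·R1: [0, -22/5, -14/5]
R3 ← R3 + (25/11)·R2: [0, 0, -4/11]
Echelon form has 3 nonzero rows, so rank(T) = 3.
The row space has dimension equal to the rank: 3.

3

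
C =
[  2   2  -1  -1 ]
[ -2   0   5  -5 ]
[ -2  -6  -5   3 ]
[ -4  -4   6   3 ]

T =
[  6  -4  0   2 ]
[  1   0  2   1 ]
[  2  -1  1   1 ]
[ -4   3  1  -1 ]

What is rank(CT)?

2

First compute CT:
[[ 16, -10,   2,   6],
 [ 18, -12,   0,   6],
 [-40,  22, -14, -18],
 [-28,  19,   1,  -9]]
Now row reduce the product.
R2 ← R2 − (9/8)·R1: [0, -3/4, -9/4, -3/4]
R3 ← R3 + (5/2)·R1: [0, -3, -9, -3]
R4 ← R4 + (7/4)·R1: [0, 3/2, 9/2, 3/2]
R3 ← R3 − (4)·R2: [0, 0, 0, 0]
R4 ← R4 + (2)·R2: [0, 0, 0, 0]
2 nonzero rows, so rank(CT) = 2.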